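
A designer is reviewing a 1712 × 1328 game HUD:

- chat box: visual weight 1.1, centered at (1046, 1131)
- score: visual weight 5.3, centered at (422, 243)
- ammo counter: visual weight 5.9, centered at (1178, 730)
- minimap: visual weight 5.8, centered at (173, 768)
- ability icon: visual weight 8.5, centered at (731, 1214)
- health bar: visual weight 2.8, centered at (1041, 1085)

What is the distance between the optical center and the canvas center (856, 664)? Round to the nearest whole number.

≈ 237

Total weight = 1.1 + 5.3 + 5.9 + 5.8 + 8.5 + 2.8 = 29.4.
Σw·x = 20469.1; x̄ = 20469.1/29.4 ≈ 696.23.
Σw·y = 24650.4; ȳ = 24650.4/29.4 ≈ 838.45.
Offset from (856, 664): Δx ≈ -159.77, Δy ≈ 174.45; distance = √(Δx² + Δy²) ≈ 236.56.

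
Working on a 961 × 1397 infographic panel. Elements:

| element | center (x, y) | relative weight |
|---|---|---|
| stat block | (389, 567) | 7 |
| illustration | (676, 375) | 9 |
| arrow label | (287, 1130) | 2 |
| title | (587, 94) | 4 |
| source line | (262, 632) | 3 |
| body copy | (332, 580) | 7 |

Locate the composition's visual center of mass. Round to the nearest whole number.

Σw = 7 + 9 + 2 + 4 + 3 + 7 = 32.
Σw·x = 14839; x̄ = 14839/32 ≈ 463.72.
y: moment 15936 / weight 32 ≈ 498.00

(464, 498)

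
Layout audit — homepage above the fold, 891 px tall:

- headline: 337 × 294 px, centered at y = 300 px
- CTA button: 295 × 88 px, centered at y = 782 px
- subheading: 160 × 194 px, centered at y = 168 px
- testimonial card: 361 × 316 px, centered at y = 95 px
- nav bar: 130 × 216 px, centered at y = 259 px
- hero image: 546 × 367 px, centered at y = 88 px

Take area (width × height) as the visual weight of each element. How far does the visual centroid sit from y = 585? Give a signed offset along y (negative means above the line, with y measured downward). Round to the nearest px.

Taking area as weight: headline 337·294 = 99078, CTA button 295·88 = 25960, subheading 160·194 = 31040, testimonial card 361·316 = 114076, nav bar 130·216 = 28080, hero image 546·367 = 200382. Sum 498616.
Σw·y = 99078·300 + 25960·782 + 31040·168 + 114076·95 + 28080·259 + 200382·88 = 90982396, so ȳ = 90982396/498616 ≈ 182.47.
Difference: 182.47 − 585 ≈ -402.53.

≈ -403 px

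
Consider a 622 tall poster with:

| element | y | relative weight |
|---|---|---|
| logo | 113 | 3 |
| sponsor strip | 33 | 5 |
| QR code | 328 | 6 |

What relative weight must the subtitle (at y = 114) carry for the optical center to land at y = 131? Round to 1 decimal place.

Fixed elements: Σw = 3 + 5 + 6 = 14, Σw·y = 3·113 + 5·33 + 6·328 = 2472.
Balance at y = 131 requires (2472 + w·114) / (14 + w) = 131.
Solving: w = (131·14 − 2472) / (114 − 131) = -638 / -17 ≈ 37.53.

w ≈ 37.5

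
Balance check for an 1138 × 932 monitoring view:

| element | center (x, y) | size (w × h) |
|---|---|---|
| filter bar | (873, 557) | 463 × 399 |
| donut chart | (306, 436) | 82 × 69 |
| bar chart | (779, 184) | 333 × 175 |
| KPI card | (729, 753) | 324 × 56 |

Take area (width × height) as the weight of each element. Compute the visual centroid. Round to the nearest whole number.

Areas: filter bar 463·399 = 184737, donut chart 82·69 = 5658, bar chart 333·175 = 58275, KPI card 324·56 = 18144. Total weight = 266814.
x-moment: 184737·873 + 5658·306 + 58275·779 + 18144·729 = 221629950; centroid 221629950/266814 ≈ 830.65.
y-moment: 184737·557 + 5658·436 + 58275·184 + 18144·753 = 129750429; centroid 129750429/266814 ≈ 486.30.

(831, 486)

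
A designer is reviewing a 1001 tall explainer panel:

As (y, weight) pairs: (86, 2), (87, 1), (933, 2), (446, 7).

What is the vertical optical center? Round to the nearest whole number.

y ≈ 437

Weights sum to 2 + 1 + 2 + 7 = 12.
Σw·y = 2·86 + 1·87 + 2·933 + 7·446 = 5247, so ȳ = 5247/12 ≈ 437.25.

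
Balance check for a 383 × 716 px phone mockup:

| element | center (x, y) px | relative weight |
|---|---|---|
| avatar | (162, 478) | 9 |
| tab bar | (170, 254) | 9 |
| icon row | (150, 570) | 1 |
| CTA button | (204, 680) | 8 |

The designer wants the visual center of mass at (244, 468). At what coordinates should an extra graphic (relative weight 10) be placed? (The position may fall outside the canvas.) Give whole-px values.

With the extra graphic, Σw becomes 9 + 9 + 1 + 8 + 10 = 37.
x: need Σw·x = 37·244 = 9028. Existing = 9·162 + 9·170 + 1·150 + 8·204 = 4770. Remainder 4258 / 10 ≈ 425.80.
y: need Σw·y = 37·468 = 17316. Existing = 9·478 + 9·254 + 1·570 + 8·680 = 12598. Remainder 4718 / 10 ≈ 471.80.

(426, 472)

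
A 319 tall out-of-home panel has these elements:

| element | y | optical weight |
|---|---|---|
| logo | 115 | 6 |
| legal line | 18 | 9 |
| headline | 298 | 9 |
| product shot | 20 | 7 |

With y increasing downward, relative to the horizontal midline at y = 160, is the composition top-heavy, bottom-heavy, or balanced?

top-heavy

Total weight = 6 + 9 + 9 + 7 = 31.
Σw·y = 6·115 + 9·18 + 9·298 + 7·20 = 3674, so ȳ = 3674/31 ≈ 118.52.
Since 118.5 is above (smaller y than) 160, the composition reads top-heavy.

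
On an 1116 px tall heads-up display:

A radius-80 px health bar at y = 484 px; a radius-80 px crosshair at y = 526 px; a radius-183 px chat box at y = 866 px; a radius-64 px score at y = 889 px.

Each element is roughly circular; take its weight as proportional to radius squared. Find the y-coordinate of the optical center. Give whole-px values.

y ≈ 776

Weights ∝ r²: health bar 80² = 6400, crosshair 80² = 6400, chat box 183² = 33489, score 64² = 4096; Σw = 50385.
y-moment: 6400·484 + 6400·526 + 33489·866 + 4096·889 = 39106818; centroid 39106818/50385 ≈ 776.16.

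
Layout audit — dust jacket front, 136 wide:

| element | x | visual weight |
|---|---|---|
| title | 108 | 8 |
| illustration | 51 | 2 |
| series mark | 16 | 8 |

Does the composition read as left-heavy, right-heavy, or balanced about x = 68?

left-heavy

Weights sum to 8 + 2 + 8 = 18.
x: (8·108 + 2·51 + 8·16) / 18 = 1094 / 18 ≈ 60.78
60.8 lies left of the midline 68, so the layout is left-heavy.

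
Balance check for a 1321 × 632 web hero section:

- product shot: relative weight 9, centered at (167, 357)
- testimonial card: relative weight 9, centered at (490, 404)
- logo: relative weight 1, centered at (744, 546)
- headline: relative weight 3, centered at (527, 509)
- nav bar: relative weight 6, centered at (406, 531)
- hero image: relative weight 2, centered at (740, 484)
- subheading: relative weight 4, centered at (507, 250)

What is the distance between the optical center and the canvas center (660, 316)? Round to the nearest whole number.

≈ 262

Σw = 9 + 9 + 1 + 3 + 6 + 2 + 4 = 34.
x-moment: 9·167 + 9·490 + 1·744 + 3·527 + 6·406 + 2·740 + 4·507 = 14182; centroid 14182/34 ≈ 417.12.
y-moment: 9·357 + 9·404 + 1·546 + 3·509 + 6·531 + 2·484 + 4·250 = 14076; centroid 14076/34 ≈ 414.00.
From (660, 316): dx = -242.88, dy = 98.00, so the distance is √(dx²+dy²) ≈ 261.91.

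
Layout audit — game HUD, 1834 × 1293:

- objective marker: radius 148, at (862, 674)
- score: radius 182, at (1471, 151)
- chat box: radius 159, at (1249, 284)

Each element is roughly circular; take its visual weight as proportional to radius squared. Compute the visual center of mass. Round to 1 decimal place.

Weights ∝ r²: objective marker 148² = 21904, score 182² = 33124, chat box 159² = 25281; Σw = 80309.
Σw·x = 21904·862 + 33124·1471 + 25281·1249 = 99182621, so x̄ = 99182621/80309 ≈ 1235.01.
Σw·y = 21904·674 + 33124·151 + 25281·284 = 26944824, so ȳ = 26944824/80309 ≈ 335.51.

(1235.0, 335.5)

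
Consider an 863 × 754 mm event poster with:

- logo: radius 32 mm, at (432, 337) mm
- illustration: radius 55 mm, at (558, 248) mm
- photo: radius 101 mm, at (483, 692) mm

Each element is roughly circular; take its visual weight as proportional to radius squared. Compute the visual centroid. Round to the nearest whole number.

r² weights: logo 32² = 1024, illustration 55² = 3025, photo 101² = 10201. Total = 14250.
x-moment: 1024·432 + 3025·558 + 10201·483 = 7057401; centroid 7057401/14250 ≈ 495.26.
y-moment: 1024·337 + 3025·248 + 10201·692 = 8154380; centroid 8154380/14250 ≈ 572.24.

(495, 572)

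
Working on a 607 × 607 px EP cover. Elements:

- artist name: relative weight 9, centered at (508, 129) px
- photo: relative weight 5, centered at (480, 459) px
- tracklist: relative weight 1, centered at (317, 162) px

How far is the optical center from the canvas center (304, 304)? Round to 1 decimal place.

Σw = 9 + 5 + 1 = 15.
Σw·x = 9·508 + 5·480 + 1·317 = 7289, so x̄ = 7289/15 ≈ 485.93.
Σw·y = 9·129 + 5·459 + 1·162 = 3618, so ȳ = 3618/15 ≈ 241.20.
From (304, 304): dx = 181.93, dy = -62.80, so the distance is √(dx²+dy²) ≈ 192.47.

≈ 192.5 px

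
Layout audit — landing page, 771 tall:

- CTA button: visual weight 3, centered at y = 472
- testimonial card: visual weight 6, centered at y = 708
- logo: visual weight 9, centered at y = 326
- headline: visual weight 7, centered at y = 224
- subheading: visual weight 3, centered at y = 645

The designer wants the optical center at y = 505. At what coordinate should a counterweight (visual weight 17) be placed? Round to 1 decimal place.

New total weight: (3 + 6 + 9 + 7 + 3) + 17 = 45.
y: target moment 45×505 = 22725; current 3·472 + 6·708 + 9·326 + 7·224 + 3·645 = 12101; the counterweight supplies 10624, so y = 10624/17 ≈ 624.94.

y ≈ 624.9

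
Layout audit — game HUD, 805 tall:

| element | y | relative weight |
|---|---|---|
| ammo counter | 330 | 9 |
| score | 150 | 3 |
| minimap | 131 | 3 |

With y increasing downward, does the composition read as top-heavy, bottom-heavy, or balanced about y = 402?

top-heavy

Total weight = 9 + 3 + 3 = 15.
y-moment: 9·330 + 3·150 + 3·131 = 3813; centroid 3813/15 ≈ 254.20.
254.2 lies above (smaller y than) the midline 402, so the layout is top-heavy.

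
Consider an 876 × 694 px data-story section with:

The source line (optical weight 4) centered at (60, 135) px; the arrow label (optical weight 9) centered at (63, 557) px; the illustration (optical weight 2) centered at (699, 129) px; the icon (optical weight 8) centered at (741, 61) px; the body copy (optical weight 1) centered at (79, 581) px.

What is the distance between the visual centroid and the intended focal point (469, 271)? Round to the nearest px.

≈ 128 px

Total weight = 4 + 9 + 2 + 8 + 1 = 24.
x-moment: 4·60 + 9·63 + 2·699 + 8·741 + 1·79 = 8212; centroid 8212/24 ≈ 342.17.
y-moment: 4·135 + 9·557 + 2·129 + 8·61 + 1·581 = 6880; centroid 6880/24 ≈ 286.67.
Relative to (469, 271): Δ = (-126.83, 15.67); |Δ| = √(-126.83² + 15.67²) ≈ 127.80.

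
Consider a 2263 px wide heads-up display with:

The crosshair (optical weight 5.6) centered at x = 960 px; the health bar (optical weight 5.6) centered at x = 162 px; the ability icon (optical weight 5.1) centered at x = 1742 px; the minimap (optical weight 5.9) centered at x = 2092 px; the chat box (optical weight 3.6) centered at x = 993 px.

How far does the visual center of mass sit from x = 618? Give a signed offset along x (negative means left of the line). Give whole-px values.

≈ 587 px

Total weight = 5.6 + 5.6 + 5.1 + 5.9 + 3.6 = 25.8.
x-moment: 5.6·960 + 5.6·162 + 5.1·1742 + 5.9·2092 + 3.6·993 = 31085.0; centroid 31085.0/25.8 ≈ 1204.84.
Difference: 1204.84 − 618 ≈ 586.84.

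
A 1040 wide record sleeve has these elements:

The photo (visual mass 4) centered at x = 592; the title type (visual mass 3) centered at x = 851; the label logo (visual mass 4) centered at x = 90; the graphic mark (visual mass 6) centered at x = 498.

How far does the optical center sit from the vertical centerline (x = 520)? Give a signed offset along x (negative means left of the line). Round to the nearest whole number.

Weights sum to 4 + 3 + 4 + 6 = 17.
Σw·x = 4·592 + 3·851 + 4·90 + 6·498 = 8269, so x̄ = 8269/17 ≈ 486.41.
Offset from x = 520: 486.41 − 520 ≈ -33.59.

≈ -34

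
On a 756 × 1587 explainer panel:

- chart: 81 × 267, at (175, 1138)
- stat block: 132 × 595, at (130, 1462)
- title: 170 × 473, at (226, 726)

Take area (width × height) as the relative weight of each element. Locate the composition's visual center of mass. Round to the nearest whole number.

Taking area as weight: chart 81·267 = 21627, stat block 132·595 = 78540, title 170·473 = 80410. Sum 180577.
x-moment: 21627·175 + 78540·130 + 80410·226 = 32167585; centroid 32167585/180577 ≈ 178.14.
y-moment: 21627·1138 + 78540·1462 + 80410·726 = 197814666; centroid 197814666/180577 ≈ 1095.46.

(178, 1095)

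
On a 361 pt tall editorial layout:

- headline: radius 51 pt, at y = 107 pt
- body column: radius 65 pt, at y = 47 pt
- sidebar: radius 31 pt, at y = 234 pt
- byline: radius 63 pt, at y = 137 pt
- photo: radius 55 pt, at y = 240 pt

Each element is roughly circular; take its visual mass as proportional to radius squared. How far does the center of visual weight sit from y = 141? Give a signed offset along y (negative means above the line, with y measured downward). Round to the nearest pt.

≈ -8 pt

r² weights: headline 51² = 2601, body column 65² = 4225, sidebar 31² = 961, byline 63² = 3969, photo 55² = 3025. Total = 14781.
y: (2601·107 + 4225·47 + 961·234 + 3969·137 + 3025·240) / 14781 = 1971509 / 14781 ≈ 133.38
Against y = 141, that's 133.38 − 141 = -7.62.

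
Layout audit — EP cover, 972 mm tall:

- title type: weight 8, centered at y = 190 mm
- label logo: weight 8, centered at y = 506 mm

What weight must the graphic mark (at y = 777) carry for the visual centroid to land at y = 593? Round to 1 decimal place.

w ≈ 21.3

Known weights sum to 8 + 8 = 16; their moment is 8·190 + 8·506 = 5568.
Balance at y = 593 requires (5568 + w·777) / (16 + w) = 593.
So w = (593·16 − 5568)/(777 − 593) = 3920/184 ≈ 21.30.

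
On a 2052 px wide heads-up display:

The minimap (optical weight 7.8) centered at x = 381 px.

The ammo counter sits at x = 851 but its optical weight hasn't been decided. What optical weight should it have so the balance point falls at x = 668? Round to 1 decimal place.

Known: weight 7.8 with moment 7.8·381 = 2971.8.
Set Σw·x/Σw = 668: (2971.8 + 851w) = 668·(7.8 + w).
So w = (668·7.8 − 2971.8)/(851 − 668) = 2238.6/183 ≈ 12.23.

w ≈ 12.2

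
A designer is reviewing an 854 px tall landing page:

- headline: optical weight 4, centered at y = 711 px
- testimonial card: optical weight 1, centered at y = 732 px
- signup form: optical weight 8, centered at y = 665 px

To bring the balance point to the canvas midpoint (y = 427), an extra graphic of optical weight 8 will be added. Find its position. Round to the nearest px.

y ≈ 9

After adding the extra graphic, total weight = 4 + 1 + 8 + 8 = 21.
Along y: (8896 + 8·y) / 21 = 427 (existing moment 4·711 + 1·732 + 8·665 = 8896) ⇒ y = (8967 − 8896) / 8 ≈ 8.88.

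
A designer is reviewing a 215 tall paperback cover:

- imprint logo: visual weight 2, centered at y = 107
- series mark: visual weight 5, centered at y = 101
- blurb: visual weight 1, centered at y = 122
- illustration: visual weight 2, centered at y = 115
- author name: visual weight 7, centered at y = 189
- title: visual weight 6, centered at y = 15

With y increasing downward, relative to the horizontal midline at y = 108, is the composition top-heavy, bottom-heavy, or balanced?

balanced

Total weight = 2 + 5 + 1 + 2 + 7 + 6 = 23.
Σw·y = 2484; ȳ = 2484/23 ≈ 108.00.
That equals the midline 108 — balanced.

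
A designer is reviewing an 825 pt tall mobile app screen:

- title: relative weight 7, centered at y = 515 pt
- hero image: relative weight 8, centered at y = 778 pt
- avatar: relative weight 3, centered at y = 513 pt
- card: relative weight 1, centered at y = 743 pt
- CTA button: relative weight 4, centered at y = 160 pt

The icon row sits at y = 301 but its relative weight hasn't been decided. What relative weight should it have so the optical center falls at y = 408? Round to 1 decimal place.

Known weights sum to 7 + 8 + 3 + 1 + 4 = 23; their moment is 7·515 + 8·778 + 3·513 + 1·743 + 4·160 = 12751.
For the centroid to hit 408: (12751 + w·301) / (23 + w) = 408.
So w = (408·23 − 12751)/(301 − 408) = -3367/-107 ≈ 31.47.

w ≈ 31.5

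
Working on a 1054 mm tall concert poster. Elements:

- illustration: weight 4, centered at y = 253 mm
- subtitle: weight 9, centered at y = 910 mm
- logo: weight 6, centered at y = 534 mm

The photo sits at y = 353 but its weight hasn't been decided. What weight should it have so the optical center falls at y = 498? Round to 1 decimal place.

Fixed elements: Σw = 4 + 9 + 6 = 19, Σw·y = 4·253 + 9·910 + 6·534 = 12406.
Balance at y = 498 requires (12406 + w·353) / (19 + w) = 498.
Solving: w = (498·19 − 12406) / (353 − 498) = -2944 / -145 ≈ 20.30.

w ≈ 20.3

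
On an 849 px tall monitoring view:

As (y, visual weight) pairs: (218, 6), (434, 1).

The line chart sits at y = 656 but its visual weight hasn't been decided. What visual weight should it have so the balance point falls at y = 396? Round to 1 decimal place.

Known weights sum to 6 + 1 = 7; their moment is 6·218 + 1·434 = 1742.
Set Σw·y/Σw = 396: (1742 + 656w) = 396·(7 + w).
Solving: w = (396·7 − 1742) / (656 − 396) = 1030 / 260 ≈ 3.96.

w ≈ 4.0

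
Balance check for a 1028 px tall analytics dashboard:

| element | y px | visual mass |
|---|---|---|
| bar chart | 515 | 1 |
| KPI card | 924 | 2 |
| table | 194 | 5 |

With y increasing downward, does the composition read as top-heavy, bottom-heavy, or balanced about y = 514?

top-heavy

Total weight = 1 + 2 + 5 = 8.
Σw·y = 1·515 + 2·924 + 5·194 = 3333, so ȳ = 3333/8 ≈ 416.62.
416.6 vs midline 514 → top-heavy.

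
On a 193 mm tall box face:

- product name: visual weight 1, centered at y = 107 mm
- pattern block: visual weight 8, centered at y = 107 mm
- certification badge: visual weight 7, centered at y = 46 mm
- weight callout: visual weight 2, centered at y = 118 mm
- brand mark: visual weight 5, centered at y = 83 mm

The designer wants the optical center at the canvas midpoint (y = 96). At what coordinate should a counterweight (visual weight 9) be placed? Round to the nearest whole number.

With the counterweight, Σw becomes 1 + 8 + 7 + 2 + 5 + 9 = 32.
y: need Σw·y = 32·96 = 3072. Existing = 1·107 + 8·107 + 7·46 + 2·118 + 5·83 = 1936. Remainder 1136 / 9 ≈ 126.22.

y ≈ 126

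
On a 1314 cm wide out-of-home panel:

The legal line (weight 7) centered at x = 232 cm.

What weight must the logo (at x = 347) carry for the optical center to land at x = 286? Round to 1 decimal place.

The single fixed element contributes weight 7, moment 7·232 = 1624.
For the centroid to hit 286: (1624 + w·347) / (7 + w) = 286.
Solving: w = (286·7 − 1624) / (347 − 286) = 378 / 61 ≈ 6.20.

w ≈ 6.2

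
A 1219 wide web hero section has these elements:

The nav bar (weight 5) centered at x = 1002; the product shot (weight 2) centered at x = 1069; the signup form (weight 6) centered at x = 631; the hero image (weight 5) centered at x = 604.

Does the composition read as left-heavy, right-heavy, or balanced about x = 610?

right-heavy

Weights sum to 5 + 2 + 6 + 5 = 18.
x: (5·1002 + 2·1069 + 6·631 + 5·604) / 18 = 13954 / 18 ≈ 775.22
775.2 vs midline 610 → right-heavy.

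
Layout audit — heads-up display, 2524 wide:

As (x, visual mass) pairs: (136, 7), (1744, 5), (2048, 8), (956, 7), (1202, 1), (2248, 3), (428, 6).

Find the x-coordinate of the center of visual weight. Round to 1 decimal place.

Σw = 7 + 5 + 8 + 7 + 1 + 3 + 6 = 37.
x: moment 43262 / weight 37 ≈ 1169.24

x ≈ 1169.2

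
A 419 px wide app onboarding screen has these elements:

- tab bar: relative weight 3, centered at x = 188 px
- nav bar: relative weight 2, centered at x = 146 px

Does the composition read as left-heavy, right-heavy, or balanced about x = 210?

left-heavy

Total weight = 3 + 2 = 5.
x-moment: 3·188 + 2·146 = 856; centroid 856/5 ≈ 171.20.
171.2 vs midline 210 → left-heavy.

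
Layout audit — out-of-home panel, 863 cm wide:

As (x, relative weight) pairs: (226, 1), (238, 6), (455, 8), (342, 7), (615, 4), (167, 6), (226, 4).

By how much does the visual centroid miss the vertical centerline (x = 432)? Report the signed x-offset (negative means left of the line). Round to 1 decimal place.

Σw = 1 + 6 + 8 + 7 + 4 + 6 + 4 = 36.
Σw·x = 12054; x̄ = 12054/36 ≈ 334.83.
Offset from x = 432: 334.83 − 432 ≈ -97.17.

≈ -97.2 cm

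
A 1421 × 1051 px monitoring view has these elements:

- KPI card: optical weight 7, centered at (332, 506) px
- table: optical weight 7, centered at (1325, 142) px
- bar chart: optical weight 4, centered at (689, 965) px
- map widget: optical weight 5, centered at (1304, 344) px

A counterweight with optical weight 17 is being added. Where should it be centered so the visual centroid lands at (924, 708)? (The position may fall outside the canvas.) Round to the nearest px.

After adding the counterweight, total weight = 7 + 7 + 4 + 5 + 17 = 40.
x: need Σw·x = 40·924 = 36960. Existing = 7·332 + 7·1325 + 4·689 + 5·1304 = 20875. Remainder 16085 / 17 ≈ 946.18.
y: need Σw·y = 40·708 = 28320. Existing = 7·506 + 7·142 + 4·965 + 5·344 = 10116. Remainder 18204 / 17 ≈ 1070.82.

(946, 1071)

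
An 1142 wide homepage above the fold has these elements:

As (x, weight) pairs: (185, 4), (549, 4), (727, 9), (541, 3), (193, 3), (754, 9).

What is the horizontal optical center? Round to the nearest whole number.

x ≈ 577

Weights sum to 4 + 4 + 9 + 3 + 3 + 9 = 32.
Σw·x = 18467; x̄ = 18467/32 ≈ 577.09.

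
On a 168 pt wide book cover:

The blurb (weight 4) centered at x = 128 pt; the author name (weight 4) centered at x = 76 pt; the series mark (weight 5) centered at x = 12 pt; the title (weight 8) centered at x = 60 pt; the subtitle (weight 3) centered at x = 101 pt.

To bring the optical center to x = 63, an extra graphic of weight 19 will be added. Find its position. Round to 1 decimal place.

After adding the extra graphic, total weight = 4 + 4 + 5 + 8 + 3 + 19 = 43.
Along x: (1659 + 19·x) / 43 = 63 (existing moment 4·128 + 4·76 + 5·12 + 8·60 + 3·101 = 1659) ⇒ x = (2709 − 1659) / 19 ≈ 55.26.

x ≈ 55.3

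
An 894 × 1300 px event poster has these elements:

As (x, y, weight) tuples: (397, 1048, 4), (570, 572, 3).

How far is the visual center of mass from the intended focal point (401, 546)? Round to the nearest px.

Σw = 4 + 3 = 7.
Σw·x = 4·397 + 3·570 = 3298, so x̄ = 3298/7 ≈ 471.14.
Σw·y = 4·1048 + 3·572 = 5908, so ȳ = 5908/7 ≈ 844.00.
From (401, 546): dx = 70.14, dy = 298.00, so the distance is √(dx²+dy²) ≈ 306.14.

≈ 306 px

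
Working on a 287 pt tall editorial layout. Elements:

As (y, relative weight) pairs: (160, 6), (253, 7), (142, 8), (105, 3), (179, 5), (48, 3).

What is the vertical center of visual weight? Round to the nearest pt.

Weights sum to 6 + 7 + 8 + 3 + 5 + 3 = 32.
Σw·y = 5221; ȳ = 5221/32 ≈ 163.16.

y ≈ 163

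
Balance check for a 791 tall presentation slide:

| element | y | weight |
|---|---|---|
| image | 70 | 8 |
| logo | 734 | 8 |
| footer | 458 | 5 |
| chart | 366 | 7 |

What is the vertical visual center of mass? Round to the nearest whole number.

Σw = 8 + 8 + 5 + 7 = 28.
y: (8·70 + 8·734 + 5·458 + 7·366) / 28 = 11284 / 28 ≈ 403.00

y ≈ 403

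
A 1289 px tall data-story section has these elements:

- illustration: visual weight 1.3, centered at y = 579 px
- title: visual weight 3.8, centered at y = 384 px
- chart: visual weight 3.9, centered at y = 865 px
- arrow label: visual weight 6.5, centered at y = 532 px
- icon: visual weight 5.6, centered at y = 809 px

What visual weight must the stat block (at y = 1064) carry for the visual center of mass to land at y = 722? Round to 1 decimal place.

Existing Σw = 21.1 (1.3 + 3.8 + 3.9 + 6.5 + 5.6); existing moment 1.3·579 + 3.8·384 + 3.9·865 + 6.5·532 + 5.6·809 = 13573.8.
Set Σw·y/Σw = 722: (13573.8 + 1064w) = 722·(21.1 + w).
So w = (722·21.1 − 13573.8)/(1064 − 722) = 1660.4/342 ≈ 4.85.

w ≈ 4.9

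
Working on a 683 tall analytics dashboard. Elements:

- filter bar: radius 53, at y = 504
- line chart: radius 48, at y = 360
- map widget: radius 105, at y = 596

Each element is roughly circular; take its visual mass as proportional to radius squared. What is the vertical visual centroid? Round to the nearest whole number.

y ≈ 546

Weights ∝ r²: filter bar 53² = 2809, line chart 48² = 2304, map widget 105² = 11025; Σw = 16138.
y-moment: 2809·504 + 2304·360 + 11025·596 = 8816076; centroid 8816076/16138 ≈ 546.29.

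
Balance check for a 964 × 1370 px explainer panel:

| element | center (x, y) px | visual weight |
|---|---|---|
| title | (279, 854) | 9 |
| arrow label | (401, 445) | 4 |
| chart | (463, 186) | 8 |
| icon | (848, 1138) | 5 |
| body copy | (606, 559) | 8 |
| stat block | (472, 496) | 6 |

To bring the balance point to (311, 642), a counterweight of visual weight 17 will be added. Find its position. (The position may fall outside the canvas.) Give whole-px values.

After adding the counterweight, total weight = 9 + 4 + 8 + 5 + 8 + 6 + 17 = 57.
x: target moment 57×311 = 17727; current 9·279 + 4·401 + 8·463 + 5·848 + 8·606 + 6·472 = 19739; the counterweight supplies -2012, so x = -2012/17 ≈ -118.35.
y: target moment 57×642 = 36594; current 9·854 + 4·445 + 8·186 + 5·1138 + 8·559 + 6·496 = 24092; the counterweight supplies 12502, so y = 12502/17 ≈ 735.41.

(-118, 735)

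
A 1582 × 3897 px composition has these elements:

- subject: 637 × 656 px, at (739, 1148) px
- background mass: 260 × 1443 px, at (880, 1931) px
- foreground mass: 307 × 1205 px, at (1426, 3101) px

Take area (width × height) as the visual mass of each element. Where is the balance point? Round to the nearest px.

(1003, 2022)

Areas: subject 637·656 = 417872, background mass 260·1443 = 375180, foreground mass 307·1205 = 369935. Total weight = 1162987.
Σw·x = 417872·739 + 375180·880 + 369935·1426 = 1166493118, so x̄ = 1166493118/1162987 ≈ 1003.01.
Σw·y = 417872·1148 + 375180·1931 + 369935·3101 = 2351358071, so ȳ = 2351358071/1162987 ≈ 2021.83.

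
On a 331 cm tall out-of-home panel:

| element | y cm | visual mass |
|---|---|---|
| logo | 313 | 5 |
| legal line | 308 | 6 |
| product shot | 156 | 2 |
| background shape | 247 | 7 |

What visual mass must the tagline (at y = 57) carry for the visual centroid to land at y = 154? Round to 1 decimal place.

w ≈ 24.5

Fixed elements: Σw = 5 + 6 + 2 + 7 = 20, Σw·y = 5·313 + 6·308 + 2·156 + 7·247 = 5454.
Set Σw·y/Σw = 154: (5454 + 57w) = 154·(20 + w).
So w = (154·20 − 5454)/(57 − 154) = -2374/-97 ≈ 24.47.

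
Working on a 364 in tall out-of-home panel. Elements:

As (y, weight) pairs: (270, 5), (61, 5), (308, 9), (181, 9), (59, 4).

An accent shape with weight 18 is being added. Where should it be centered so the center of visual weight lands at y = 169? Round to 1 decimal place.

y ≈ 119.9

New total weight: (5 + 5 + 9 + 9 + 4) + 18 = 50.
y: target moment 50×169 = 8450; current 5·270 + 5·61 + 9·308 + 9·181 + 4·59 = 6292; the accent shape supplies 2158, so y = 2158/18 ≈ 119.89.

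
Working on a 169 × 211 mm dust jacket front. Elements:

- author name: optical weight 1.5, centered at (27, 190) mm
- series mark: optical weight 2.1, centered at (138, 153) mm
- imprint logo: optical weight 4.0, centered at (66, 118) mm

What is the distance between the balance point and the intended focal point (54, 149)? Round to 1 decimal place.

Weights sum to 1.5 + 2.1 + 4.0 = 7.6.
x-moment: 1.5·27 + 2.1·138 + 4.0·66 = 594.3; centroid 594.3/7.6 ≈ 78.20.
y-moment: 1.5·190 + 2.1·153 + 4.0·118 = 1078.3; centroid 1078.3/7.6 ≈ 141.88.
Relative to (54, 149): Δ = (24.20, -7.12); |Δ| = √(24.20² + -7.12²) ≈ 25.22.

≈ 25.2 mm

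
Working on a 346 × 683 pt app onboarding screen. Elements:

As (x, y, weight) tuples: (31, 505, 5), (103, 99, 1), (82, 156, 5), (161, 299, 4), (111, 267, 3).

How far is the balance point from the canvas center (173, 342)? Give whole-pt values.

≈ 92 pt

Total weight = 5 + 1 + 5 + 4 + 3 = 18.
x: (5·31 + 1·103 + 5·82 + 4·161 + 3·111) / 18 = 1645 / 18 ≈ 91.39
y: (5·505 + 1·99 + 5·156 + 4·299 + 3·267) / 18 = 5401 / 18 ≈ 300.06
Offset from (173, 342): Δx ≈ -81.61, Δy ≈ -41.94; distance = √(Δx² + Δy²) ≈ 91.76.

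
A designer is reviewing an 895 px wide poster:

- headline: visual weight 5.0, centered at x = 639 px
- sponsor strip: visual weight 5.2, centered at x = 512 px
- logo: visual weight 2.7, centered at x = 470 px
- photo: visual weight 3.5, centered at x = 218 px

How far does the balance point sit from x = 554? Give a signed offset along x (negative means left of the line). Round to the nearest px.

≈ -73 px

Total weight = 5.0 + 5.2 + 2.7 + 3.5 = 16.4.
x: (5.0·639 + 5.2·512 + 2.7·470 + 3.5·218) / 16.4 = 7889.4 / 16.4 ≈ 481.06
Offset from x = 554: 481.06 − 554 ≈ -72.94.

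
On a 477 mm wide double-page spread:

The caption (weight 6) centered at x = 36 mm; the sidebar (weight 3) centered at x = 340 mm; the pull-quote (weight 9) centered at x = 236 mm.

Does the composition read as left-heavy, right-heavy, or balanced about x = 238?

left-heavy

Total weight = 6 + 3 + 9 = 18.
Σw·x = 6·36 + 3·340 + 9·236 = 3360, so x̄ = 3360/18 ≈ 186.67.
Since 186.7 is left of 238, the composition reads left-heavy.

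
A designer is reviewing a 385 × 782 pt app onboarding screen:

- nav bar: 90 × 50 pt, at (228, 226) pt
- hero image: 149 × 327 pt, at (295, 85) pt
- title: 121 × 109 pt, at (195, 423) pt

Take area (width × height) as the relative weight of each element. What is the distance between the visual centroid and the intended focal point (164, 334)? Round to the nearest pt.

≈ 203 pt

Areas → weights: nav bar 90·50 = 4500, hero image 149·327 = 48723, title 121·109 = 13189; Σw = 66412.
x: (4500·228 + 48723·295 + 13189·195) / 66412 = 17971140 / 66412 ≈ 270.60
y: (4500·226 + 48723·85 + 13189·423) / 66412 = 10737402 / 66412 ≈ 161.68
Offset from (164, 334): Δx ≈ 106.60, Δy ≈ -172.32; distance = √(Δx² + Δy²) ≈ 202.63.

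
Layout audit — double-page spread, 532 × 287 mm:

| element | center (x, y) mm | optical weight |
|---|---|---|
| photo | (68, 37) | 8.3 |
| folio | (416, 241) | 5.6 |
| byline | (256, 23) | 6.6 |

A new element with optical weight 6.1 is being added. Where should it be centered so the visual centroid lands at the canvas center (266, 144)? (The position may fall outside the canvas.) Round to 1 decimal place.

(408.5, 331.5)

With the new element, Σw becomes 8.3 + 5.6 + 6.6 + 6.1 = 26.6.
Along x: (4583.6 + 6.1·x) / 26.6 = 266 (existing moment 8.3·68 + 5.6·416 + 6.6·256 = 4583.6) ⇒ x = (7075.6 − 4583.6) / 6.1 ≈ 408.52.
Along y: (1808.5 + 6.1·y) / 26.6 = 144 (existing moment 8.3·37 + 5.6·241 + 6.6·23 = 1808.5) ⇒ y = (3830.4 − 1808.5) / 6.1 ≈ 331.46.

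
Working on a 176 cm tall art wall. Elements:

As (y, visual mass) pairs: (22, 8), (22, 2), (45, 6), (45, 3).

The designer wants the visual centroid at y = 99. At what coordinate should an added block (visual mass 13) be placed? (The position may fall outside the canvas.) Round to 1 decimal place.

y ≈ 195.6

With the added block, Σw becomes 8 + 2 + 6 + 3 + 13 = 32.
y: need Σw·y = 32·99 = 3168. Existing = 8·22 + 2·22 + 6·45 + 3·45 = 625. Remainder 2543 / 13 ≈ 195.62.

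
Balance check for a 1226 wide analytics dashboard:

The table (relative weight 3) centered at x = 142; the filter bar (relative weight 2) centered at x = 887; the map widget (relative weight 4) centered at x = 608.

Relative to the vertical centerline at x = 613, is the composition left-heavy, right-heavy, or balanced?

Σw = 3 + 2 + 4 = 9.
x-moment: 3·142 + 2·887 + 4·608 = 4632; centroid 4632/9 ≈ 514.67.
Since 514.7 is left of 613, the composition reads left-heavy.

left-heavy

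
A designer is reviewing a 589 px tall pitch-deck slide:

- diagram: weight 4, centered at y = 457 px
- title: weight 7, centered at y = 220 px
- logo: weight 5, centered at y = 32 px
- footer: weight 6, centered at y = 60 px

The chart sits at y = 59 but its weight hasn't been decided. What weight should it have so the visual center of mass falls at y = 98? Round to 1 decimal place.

Fixed elements: Σw = 4 + 7 + 5 + 6 = 22, Σw·y = 4·457 + 7·220 + 5·32 + 6·60 = 3888.
Balance at y = 98 requires (3888 + w·59) / (22 + w) = 98.
So w = (98·22 − 3888)/(59 − 98) = -1732/-39 ≈ 44.41.

w ≈ 44.4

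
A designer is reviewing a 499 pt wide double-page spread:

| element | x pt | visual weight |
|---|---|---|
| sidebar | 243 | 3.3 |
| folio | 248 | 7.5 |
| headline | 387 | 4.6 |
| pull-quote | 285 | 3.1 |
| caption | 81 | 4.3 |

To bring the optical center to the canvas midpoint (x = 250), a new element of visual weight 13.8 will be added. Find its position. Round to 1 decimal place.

x ≈ 251.9

New total weight: (3.3 + 7.5 + 4.6 + 3.1 + 4.3) + 13.8 = 36.6.
x: target moment 36.6×250 = 9150.0; current 3.3·243 + 7.5·248 + 4.6·387 + 3.1·285 + 4.3·81 = 5673.9; the new element supplies 3476.1, so x = 3476.1/13.8 ≈ 251.89.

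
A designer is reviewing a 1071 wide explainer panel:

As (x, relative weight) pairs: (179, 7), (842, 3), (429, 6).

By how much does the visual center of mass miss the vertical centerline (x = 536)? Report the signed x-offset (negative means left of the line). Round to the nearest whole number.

Weights sum to 7 + 3 + 6 = 16.
x-moment: 7·179 + 3·842 + 6·429 = 6353; centroid 6353/16 ≈ 397.06.
Against x = 536, that's 397.06 − 536 = -138.94.

≈ -139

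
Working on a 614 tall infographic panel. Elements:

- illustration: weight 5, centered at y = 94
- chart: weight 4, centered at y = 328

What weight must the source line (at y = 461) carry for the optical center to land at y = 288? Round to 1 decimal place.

w ≈ 4.7

Known weights sum to 5 + 4 = 9; their moment is 5·94 + 4·328 = 1782.
For the centroid to hit 288: (1782 + w·461) / (9 + w) = 288.
So w = (288·9 − 1782)/(461 − 288) = 810/173 ≈ 4.68.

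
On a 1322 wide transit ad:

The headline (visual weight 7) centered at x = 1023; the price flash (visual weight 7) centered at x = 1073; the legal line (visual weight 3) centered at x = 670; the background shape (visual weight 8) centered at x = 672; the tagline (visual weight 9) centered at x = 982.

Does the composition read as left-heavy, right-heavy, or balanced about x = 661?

Σw = 7 + 7 + 3 + 8 + 9 = 34.
Σw·x = 7·1023 + 7·1073 + 3·670 + 8·672 + 9·982 = 30896, so x̄ = 30896/34 ≈ 908.71.
908.7 vs midline 661 → right-heavy.

right-heavy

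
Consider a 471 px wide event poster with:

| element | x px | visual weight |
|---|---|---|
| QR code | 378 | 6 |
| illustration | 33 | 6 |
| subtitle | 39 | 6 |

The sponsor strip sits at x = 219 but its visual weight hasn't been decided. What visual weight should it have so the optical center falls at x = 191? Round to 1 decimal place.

w ≈ 26.4

Fixed elements: Σw = 6 + 6 + 6 = 18, Σw·x = 6·378 + 6·33 + 6·39 = 2700.
Set Σw·x/Σw = 191: (2700 + 219w) = 191·(18 + w).
So w = (191·18 − 2700)/(219 − 191) = 738/28 ≈ 26.36.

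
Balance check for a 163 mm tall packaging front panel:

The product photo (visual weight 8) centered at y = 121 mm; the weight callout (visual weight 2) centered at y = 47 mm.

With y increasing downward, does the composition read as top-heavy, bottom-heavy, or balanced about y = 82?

bottom-heavy

Σw = 8 + 2 = 10.
Σw·y = 8·121 + 2·47 = 1062, so ȳ = 1062/10 ≈ 106.20.
106.2 lies below (larger y than) the midline 82, so the layout is bottom-heavy.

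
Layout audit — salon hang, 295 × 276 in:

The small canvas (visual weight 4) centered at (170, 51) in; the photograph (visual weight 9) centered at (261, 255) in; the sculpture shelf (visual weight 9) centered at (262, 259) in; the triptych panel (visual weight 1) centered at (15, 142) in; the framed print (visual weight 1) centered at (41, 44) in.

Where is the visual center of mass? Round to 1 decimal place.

Σw = 4 + 9 + 9 + 1 + 1 = 24.
x: (4·170 + 9·261 + 9·262 + 1·15 + 1·41) / 24 = 5443 / 24 ≈ 226.79
y: (4·51 + 9·255 + 9·259 + 1·142 + 1·44) / 24 = 5016 / 24 ≈ 209.00

(226.8, 209.0)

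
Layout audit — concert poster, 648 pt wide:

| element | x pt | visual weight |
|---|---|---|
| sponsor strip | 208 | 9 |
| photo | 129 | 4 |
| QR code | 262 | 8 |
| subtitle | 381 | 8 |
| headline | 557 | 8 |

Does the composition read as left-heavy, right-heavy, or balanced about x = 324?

Total weight = 9 + 4 + 8 + 8 + 8 = 37.
Σw·x = 9·208 + 4·129 + 8·262 + 8·381 + 8·557 = 11988, so x̄ = 11988/37 ≈ 324.00.
The centroid 324.00 matches the midline at 324, so the layout is balanced.

balanced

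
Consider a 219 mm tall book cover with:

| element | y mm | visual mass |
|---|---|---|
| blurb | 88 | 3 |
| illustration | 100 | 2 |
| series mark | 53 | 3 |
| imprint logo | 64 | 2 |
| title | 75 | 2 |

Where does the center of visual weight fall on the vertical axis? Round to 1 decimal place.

y ≈ 75.1

Total weight = 3 + 2 + 3 + 2 + 2 = 12.
y-moment: 3·88 + 2·100 + 3·53 + 2·64 + 2·75 = 901; centroid 901/12 ≈ 75.08.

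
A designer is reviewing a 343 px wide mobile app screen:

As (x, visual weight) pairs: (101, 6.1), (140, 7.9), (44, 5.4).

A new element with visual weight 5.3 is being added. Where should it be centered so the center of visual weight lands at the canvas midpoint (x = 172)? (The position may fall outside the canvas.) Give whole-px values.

x ≈ 432

New total weight: (6.1 + 7.9 + 5.4) + 5.3 = 24.7.
x: target moment 24.7×172 = 4248.4; current 6.1·101 + 7.9·140 + 5.4·44 = 1959.7; the new element supplies 2288.7, so x = 2288.7/5.3 ≈ 431.83.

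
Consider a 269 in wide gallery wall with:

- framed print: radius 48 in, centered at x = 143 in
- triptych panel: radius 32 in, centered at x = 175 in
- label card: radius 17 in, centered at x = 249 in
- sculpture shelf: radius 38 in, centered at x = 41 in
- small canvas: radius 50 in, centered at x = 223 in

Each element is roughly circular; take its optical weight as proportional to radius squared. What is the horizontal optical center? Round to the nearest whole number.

r² weights: framed print 48² = 2304, triptych panel 32² = 1024, label card 17² = 289, sculpture shelf 38² = 1444, small canvas 50² = 2500. Total = 7561.
Σw·x = 2304·143 + 1024·175 + 289·249 + 1444·41 + 2500·223 = 1197337, so x̄ = 1197337/7561 ≈ 158.36.

x ≈ 158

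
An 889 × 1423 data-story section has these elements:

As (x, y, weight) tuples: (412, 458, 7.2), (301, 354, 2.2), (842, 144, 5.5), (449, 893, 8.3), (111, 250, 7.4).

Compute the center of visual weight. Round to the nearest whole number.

Weights sum to 7.2 + 2.2 + 5.5 + 8.3 + 7.4 = 30.6.
x: (7.2·412 + 2.2·301 + 5.5·842 + 8.3·449 + 7.4·111) / 30.6 = 12807.7 / 30.6 ≈ 418.55
y: (7.2·458 + 2.2·354 + 5.5·144 + 8.3·893 + 7.4·250) / 30.6 = 14130.3 / 30.6 ≈ 461.77

(419, 462)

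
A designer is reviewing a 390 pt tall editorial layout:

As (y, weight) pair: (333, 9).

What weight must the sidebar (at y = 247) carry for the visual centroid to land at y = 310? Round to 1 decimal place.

The single fixed element contributes weight 9, moment 9·333 = 2997.
Set Σw·y/Σw = 310: (2997 + 247w) = 310·(9 + w).
So w = (310·9 − 2997)/(247 − 310) = -207/-63 ≈ 3.29.

w ≈ 3.3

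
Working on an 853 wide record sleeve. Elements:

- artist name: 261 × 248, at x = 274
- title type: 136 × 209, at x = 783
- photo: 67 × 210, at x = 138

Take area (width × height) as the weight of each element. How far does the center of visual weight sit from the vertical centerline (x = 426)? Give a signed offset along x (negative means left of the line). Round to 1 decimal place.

≈ -34.9

Areas → weights: artist name 261·248 = 64728, title type 136·209 = 28424, photo 67·210 = 14070; Σw = 107222.
x: (64728·274 + 28424·783 + 14070·138) / 107222 = 41933124 / 107222 ≈ 391.09
Offset from x = 426: 391.09 − 426 ≈ -34.91.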